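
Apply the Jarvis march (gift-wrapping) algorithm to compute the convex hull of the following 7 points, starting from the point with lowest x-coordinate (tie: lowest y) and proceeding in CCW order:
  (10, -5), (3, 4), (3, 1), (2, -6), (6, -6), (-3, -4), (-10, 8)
Hull (CCW) = [(-10, 8), (-3, -4), (2, -6), (6, -6), (10, -5), (3, 4)]

Jarvis march: at each step, from the current hull vertex p, select the next vertex q as the point such that every other point lies strictly to the left of (or on) the directed line p → q. (Equivalently: for every other point r, the cross product (q − p) × (r − p) ≥ 0.)
Starting point (lowest x, tie lowest y): (-10, 8). Wrap until returning to start. Resulting hull: (-10, 8), (-3, -4), (2, -6), (6, -6), (10, -5), (3, 4).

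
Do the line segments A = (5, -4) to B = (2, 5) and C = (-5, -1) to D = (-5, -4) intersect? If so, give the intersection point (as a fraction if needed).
No (intersection of containing lines falls outside at least one segment)

Parametrize and solve: t = 10/3, s = -9. At least one of these is outside [0, 1], so the segments do not intersect.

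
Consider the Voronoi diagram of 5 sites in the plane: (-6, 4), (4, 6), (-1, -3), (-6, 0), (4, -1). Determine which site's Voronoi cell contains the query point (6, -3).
Nearest site = (4, -1)

The Voronoi cell of site s contains exactly those query points closer to s than to any other site. Compute squared distances from q = (6, -3) to each site:
  (4 − 6)² + (-1 − -3)² = 8
  (-1 − 6)² + (-3 − -3)² = 49
  (4 − 6)² + (6 − -3)² = 85
  (-6 − 6)² + (0 − -3)² = 153
  (-6 − 6)² + (4 − -3)² = 193
Minimum is attained by (4, -1), so q lies in its Voronoi cell.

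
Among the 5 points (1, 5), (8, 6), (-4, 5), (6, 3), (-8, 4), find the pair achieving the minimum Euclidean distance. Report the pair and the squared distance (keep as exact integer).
Pair = ((8, 6), (6, 3)); squared distance = 13

Compute all C(5, 2) = 10 pairwise squared distances (x_i − x_j)² + (y_i − y_j)². The minimum is 13, attained by the pair ((8, 6), (6, 3)).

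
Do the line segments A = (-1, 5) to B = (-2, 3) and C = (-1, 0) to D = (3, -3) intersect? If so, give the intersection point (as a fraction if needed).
No (intersection of containing lines falls outside at least one segment)

Parametrize and solve: t = 20/11, s = -5/11. At least one of these is outside [0, 1], so the segments do not intersect.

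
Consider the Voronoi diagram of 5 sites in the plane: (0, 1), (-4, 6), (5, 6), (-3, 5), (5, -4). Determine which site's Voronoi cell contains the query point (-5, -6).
Nearest site = (0, 1)

The Voronoi cell of site s contains exactly those query points closer to s than to any other site. Compute squared distances from q = (-5, -6) to each site:
  (0 − -5)² + (1 − -6)² = 74
  (5 − -5)² + (-4 − -6)² = 104
  (-3 − -5)² + (5 − -6)² = 125
  (-4 − -5)² + (6 − -6)² = 145
  (5 − -5)² + (6 − -6)² = 244
Minimum is attained by (0, 1), so q lies in its Voronoi cell.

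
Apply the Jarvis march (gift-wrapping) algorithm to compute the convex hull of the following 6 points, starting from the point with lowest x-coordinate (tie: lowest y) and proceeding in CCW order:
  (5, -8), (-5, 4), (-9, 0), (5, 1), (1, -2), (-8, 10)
Hull (CCW) = [(-9, 0), (5, -8), (5, 1), (-8, 10)]

Jarvis march: at each step, from the current hull vertex p, select the next vertex q as the point such that every other point lies strictly to the left of (or on) the directed line p → q. (Equivalently: for every other point r, the cross product (q − p) × (r − p) ≥ 0.)
Starting point (lowest x, tie lowest y): (-9, 0). Wrap until returning to start. Resulting hull: (-9, 0), (5, -8), (5, 1), (-8, 10).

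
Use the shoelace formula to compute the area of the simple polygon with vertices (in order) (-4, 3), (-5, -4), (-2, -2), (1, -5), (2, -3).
Area = 23

Shoelace formula: Area = (1/2) |Σ_i (x_i · y_{i+1} − x_{i+1} · y_i)| (indices mod n). Compute each cross term:
  (-4)(-4) − (-5)(3) = 31
  (-5)(-2) − (-2)(-4) = 2
  (-2)(-5) − (1)(-2) = 12
  (1)(-3) − (2)(-5) = 7
  (2)(3) − (-4)(-3) = -6
Sum = 46, so (signed) Area = 46/2 = 23, |Area| = 23.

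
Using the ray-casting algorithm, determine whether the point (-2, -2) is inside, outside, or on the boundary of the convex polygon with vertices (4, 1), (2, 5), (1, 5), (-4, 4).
The point (-2, -2) lies strictly outside the polygon

Cast a horizontal ray to the right from the query point and count how many polygon edges it crosses (each edge strictly once or zero times, handled with the usual half-open convention). 
Parity of crossings → even ⇒ outside.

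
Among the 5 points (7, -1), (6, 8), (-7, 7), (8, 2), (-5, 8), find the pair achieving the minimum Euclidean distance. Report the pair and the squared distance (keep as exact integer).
Pair = ((-7, 7), (-5, 8)); squared distance = 5

Compute all C(5, 2) = 10 pairwise squared distances (x_i − x_j)² + (y_i − y_j)². The minimum is 5, attained by the pair ((-7, 7), (-5, 8)).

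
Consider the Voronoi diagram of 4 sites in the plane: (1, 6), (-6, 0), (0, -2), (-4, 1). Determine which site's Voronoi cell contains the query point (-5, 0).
Nearest site = (-6, 0)

The Voronoi cell of site s contains exactly those query points closer to s than to any other site. Compute squared distances from q = (-5, 0) to each site:
  (-6 − -5)² + (0 − 0)² = 1
  (-4 − -5)² + (1 − 0)² = 2
  (0 − -5)² + (-2 − 0)² = 29
  (1 − -5)² + (6 − 0)² = 72
Minimum is attained by (-6, 0), so q lies in its Voronoi cell.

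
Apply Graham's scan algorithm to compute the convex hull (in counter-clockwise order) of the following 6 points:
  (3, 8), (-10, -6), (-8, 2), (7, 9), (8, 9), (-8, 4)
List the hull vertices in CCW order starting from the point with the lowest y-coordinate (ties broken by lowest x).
Hull (CCW) = [(-10, -6), (8, 9), (7, 9), (3, 8), (-8, 4)]

Graham scan procedure:
  1. Find the pivot p₀ = point with lowest y (tie → lowest x): (-10, -6).
  2. Sort the remaining points by polar angle around p₀.
  3. Walk through sorted points, maintaining a stack; pop the top while the last three entries make a non-left turn (cross product ≤ 0).
  4. Final stack is the convex hull in CCW order: (-10, -6), (8, 9), (7, 9), (3, 8), (-8, 4).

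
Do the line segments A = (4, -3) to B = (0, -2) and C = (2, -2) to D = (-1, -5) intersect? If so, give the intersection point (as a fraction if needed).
Yes; intersection at (8/5, -12/5) (t = 3/5 on AB, s = 2/15 on CD)

Parametrize AB as A + t(B − A) = (4 + -4 t, -3 + 1 t) and CD as C + s(D − C) = (2 + -3 s, -2 + -3 s). Solve the linear system for (t, s). Determinant = -15 ≠ 0, so a unique intersection of the containing lines exists. Solution: t = 3/5, s = 2/15 — both in [0, 1], so the segments cross. Intersection point: (8/5, -12/5).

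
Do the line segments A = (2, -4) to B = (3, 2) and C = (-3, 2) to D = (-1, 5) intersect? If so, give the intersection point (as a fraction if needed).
No (intersection of containing lines falls outside at least one segment)

Parametrize and solve: t = 3, s = 4. At least one of these is outside [0, 1], so the segments do not intersect.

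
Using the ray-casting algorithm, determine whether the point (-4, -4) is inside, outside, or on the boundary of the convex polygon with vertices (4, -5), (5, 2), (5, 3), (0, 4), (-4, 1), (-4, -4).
The point (-4, -4) lies on the polygon boundary

Boundary check: the query satisfies the collinearity and bounding-box conditions for some polygon edge, so it lies exactly on the boundary.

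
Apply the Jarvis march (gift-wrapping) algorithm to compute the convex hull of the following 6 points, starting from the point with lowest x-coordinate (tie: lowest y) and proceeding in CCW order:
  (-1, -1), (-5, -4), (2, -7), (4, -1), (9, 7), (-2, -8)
Hull (CCW) = [(-5, -4), (-2, -8), (2, -7), (9, 7)]

Jarvis march: at each step, from the current hull vertex p, select the next vertex q as the point such that every other point lies strictly to the left of (or on) the directed line p → q. (Equivalently: for every other point r, the cross product (q − p) × (r − p) ≥ 0.)
Starting point (lowest x, tie lowest y): (-5, -4). Wrap until returning to start. Resulting hull: (-5, -4), (-2, -8), (2, -7), (9, 7).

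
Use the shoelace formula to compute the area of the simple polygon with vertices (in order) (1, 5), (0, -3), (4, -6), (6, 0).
Area = 75/2

Shoelace formula: Area = (1/2) |Σ_i (x_i · y_{i+1} − x_{i+1} · y_i)| (indices mod n). Compute each cross term:
  (1)(-3) − (0)(5) = -3
  (0)(-6) − (4)(-3) = 12
  (4)(0) − (6)(-6) = 36
  (6)(5) − (1)(0) = 30
Sum = 75, so (signed) Area = 75/2 = 75/2, |Area| = 75/2.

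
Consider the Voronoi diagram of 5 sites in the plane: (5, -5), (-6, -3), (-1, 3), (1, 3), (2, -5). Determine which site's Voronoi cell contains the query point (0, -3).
Nearest site = (2, -5)

The Voronoi cell of site s contains exactly those query points closer to s than to any other site. Compute squared distances from q = (0, -3) to each site:
  (2 − 0)² + (-5 − -3)² = 8
  (5 − 0)² + (-5 − -3)² = 29
  (-6 − 0)² + (-3 − -3)² = 36
  (-1 − 0)² + (3 − -3)² = 37
  (1 − 0)² + (3 − -3)² = 37
Minimum is attained by (2, -5), so q lies in its Voronoi cell.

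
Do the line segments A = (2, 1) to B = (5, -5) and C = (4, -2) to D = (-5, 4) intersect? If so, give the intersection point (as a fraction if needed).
Yes; intersection at (13/4, -3/2) (t = 5/12 on AB, s = 1/12 on CD)

Parametrize AB as A + t(B − A) = (2 + 3 t, 1 + -6 t) and CD as C + s(D − C) = (4 + -9 s, -2 + 6 s). Solve the linear system for (t, s). Determinant = 36 ≠ 0, so a unique intersection of the containing lines exists. Solution: t = 5/12, s = 1/12 — both in [0, 1], so the segments cross. Intersection point: (13/4, -3/2).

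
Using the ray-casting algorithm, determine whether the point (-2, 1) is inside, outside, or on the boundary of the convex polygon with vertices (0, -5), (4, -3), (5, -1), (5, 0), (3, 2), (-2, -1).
The point (-2, 1) lies strictly outside the polygon

Cast a horizontal ray to the right from the query point and count how many polygon edges it crosses (each edge strictly once or zero times, handled with the usual half-open convention). 
Parity of crossings → even ⇒ outside.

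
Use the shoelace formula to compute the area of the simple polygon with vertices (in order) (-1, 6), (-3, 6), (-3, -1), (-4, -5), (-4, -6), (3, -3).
Area = 93/2

Shoelace formula: Area = (1/2) |Σ_i (x_i · y_{i+1} − x_{i+1} · y_i)| (indices mod n). Compute each cross term:
  (-1)(6) − (-3)(6) = 12
  (-3)(-1) − (-3)(6) = 21
  (-3)(-5) − (-4)(-1) = 11
  (-4)(-6) − (-4)(-5) = 4
  (-4)(-3) − (3)(-6) = 30
  (3)(6) − (-1)(-3) = 15
Sum = 93, so (signed) Area = 93/2 = 93/2, |Area| = 93/2.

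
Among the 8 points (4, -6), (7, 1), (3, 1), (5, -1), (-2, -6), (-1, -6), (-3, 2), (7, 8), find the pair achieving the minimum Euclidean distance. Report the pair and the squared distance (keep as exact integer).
Pair = ((-2, -6), (-1, -6)); squared distance = 1

Compute all C(8, 2) = 28 pairwise squared distances (x_i − x_j)² + (y_i − y_j)². The minimum is 1, attained by the pair ((-2, -6), (-1, -6)).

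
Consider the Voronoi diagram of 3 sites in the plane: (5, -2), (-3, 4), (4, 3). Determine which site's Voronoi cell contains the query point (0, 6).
Nearest site = (-3, 4)

The Voronoi cell of site s contains exactly those query points closer to s than to any other site. Compute squared distances from q = (0, 6) to each site:
  (-3 − 0)² + (4 − 6)² = 13
  (4 − 0)² + (3 − 6)² = 25
  (5 − 0)² + (-2 − 6)² = 89
Minimum is attained by (-3, 4), so q lies in its Voronoi cell.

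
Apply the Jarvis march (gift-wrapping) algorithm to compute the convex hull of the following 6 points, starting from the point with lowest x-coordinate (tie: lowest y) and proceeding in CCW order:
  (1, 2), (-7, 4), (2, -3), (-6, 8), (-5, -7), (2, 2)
Hull (CCW) = [(-7, 4), (-5, -7), (2, -3), (2, 2), (-6, 8)]

Jarvis march: at each step, from the current hull vertex p, select the next vertex q as the point such that every other point lies strictly to the left of (or on) the directed line p → q. (Equivalently: for every other point r, the cross product (q − p) × (r − p) ≥ 0.)
Starting point (lowest x, tie lowest y): (-7, 4). Wrap until returning to start. Resulting hull: (-7, 4), (-5, -7), (2, -3), (2, 2), (-6, 8).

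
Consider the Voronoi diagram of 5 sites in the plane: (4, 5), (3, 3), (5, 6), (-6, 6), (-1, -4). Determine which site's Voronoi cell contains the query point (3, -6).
Nearest site = (-1, -4)

The Voronoi cell of site s contains exactly those query points closer to s than to any other site. Compute squared distances from q = (3, -6) to each site:
  (-1 − 3)² + (-4 − -6)² = 20
  (3 − 3)² + (3 − -6)² = 81
  (4 − 3)² + (5 − -6)² = 122
  (5 − 3)² + (6 − -6)² = 148
  (-6 − 3)² + (6 − -6)² = 225
Minimum is attained by (-1, -4), so q lies in its Voronoi cell.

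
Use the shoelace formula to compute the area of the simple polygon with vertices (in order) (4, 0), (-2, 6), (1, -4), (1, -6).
Area = 24

Shoelace formula: Area = (1/2) |Σ_i (x_i · y_{i+1} − x_{i+1} · y_i)| (indices mod n). Compute each cross term:
  (4)(6) − (-2)(0) = 24
  (-2)(-4) − (1)(6) = 2
  (1)(-6) − (1)(-4) = -2
  (1)(0) − (4)(-6) = 24
Sum = 48, so (signed) Area = 48/2 = 24, |Area| = 24.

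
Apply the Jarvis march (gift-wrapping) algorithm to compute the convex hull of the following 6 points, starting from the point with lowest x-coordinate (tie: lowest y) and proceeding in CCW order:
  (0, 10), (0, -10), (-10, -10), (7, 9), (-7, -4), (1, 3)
Hull (CCW) = [(-10, -10), (0, -10), (7, 9), (0, 10)]

Jarvis march: at each step, from the current hull vertex p, select the next vertex q as the point such that every other point lies strictly to the left of (or on) the directed line p → q. (Equivalently: for every other point r, the cross product (q − p) × (r − p) ≥ 0.)
Starting point (lowest x, tie lowest y): (-10, -10). Wrap until returning to start. Resulting hull: (-10, -10), (0, -10), (7, 9), (0, 10).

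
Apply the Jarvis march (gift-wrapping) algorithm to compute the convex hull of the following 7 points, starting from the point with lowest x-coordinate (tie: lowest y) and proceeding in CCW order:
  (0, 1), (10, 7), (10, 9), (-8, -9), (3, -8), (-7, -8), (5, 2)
Hull (CCW) = [(-8, -9), (3, -8), (10, 7), (10, 9), (0, 1)]

Jarvis march: at each step, from the current hull vertex p, select the next vertex q as the point such that every other point lies strictly to the left of (or on) the directed line p → q. (Equivalently: for every other point r, the cross product (q − p) × (r − p) ≥ 0.)
Starting point (lowest x, tie lowest y): (-8, -9). Wrap until returning to start. Resulting hull: (-8, -9), (3, -8), (10, 7), (10, 9), (0, 1).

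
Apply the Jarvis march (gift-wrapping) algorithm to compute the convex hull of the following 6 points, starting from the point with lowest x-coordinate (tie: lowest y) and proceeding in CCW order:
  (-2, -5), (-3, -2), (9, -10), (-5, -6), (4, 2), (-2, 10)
Hull (CCW) = [(-5, -6), (9, -10), (4, 2), (-2, 10)]

Jarvis march: at each step, from the current hull vertex p, select the next vertex q as the point such that every other point lies strictly to the left of (or on) the directed line p → q. (Equivalently: for every other point r, the cross product (q − p) × (r − p) ≥ 0.)
Starting point (lowest x, tie lowest y): (-5, -6). Wrap until returning to start. Resulting hull: (-5, -6), (9, -10), (4, 2), (-2, 10).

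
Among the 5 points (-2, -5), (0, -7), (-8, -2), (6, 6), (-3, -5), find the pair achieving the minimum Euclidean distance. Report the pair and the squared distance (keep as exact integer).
Pair = ((-2, -5), (-3, -5)); squared distance = 1

Compute all C(5, 2) = 10 pairwise squared distances (x_i − x_j)² + (y_i − y_j)². The minimum is 1, attained by the pair ((-2, -5), (-3, -5)).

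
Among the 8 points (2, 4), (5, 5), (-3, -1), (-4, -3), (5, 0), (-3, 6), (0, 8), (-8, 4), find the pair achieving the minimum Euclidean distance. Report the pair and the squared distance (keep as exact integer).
Pair = ((-3, -1), (-4, -3)); squared distance = 5

Compute all C(8, 2) = 28 pairwise squared distances (x_i − x_j)² + (y_i − y_j)². The minimum is 5, attained by the pair ((-3, -1), (-4, -3)).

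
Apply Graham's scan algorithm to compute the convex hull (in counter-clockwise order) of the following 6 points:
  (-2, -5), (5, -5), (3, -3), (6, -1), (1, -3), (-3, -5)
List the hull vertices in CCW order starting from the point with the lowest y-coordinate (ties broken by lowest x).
Hull (CCW) = [(-3, -5), (5, -5), (6, -1), (1, -3)]

Graham scan procedure:
  1. Find the pivot p₀ = point with lowest y (tie → lowest x): (-3, -5).
  2. Sort the remaining points by polar angle around p₀.
  3. Walk through sorted points, maintaining a stack; pop the top while the last three entries make a non-left turn (cross product ≤ 0).
  4. Final stack is the convex hull in CCW order: (-3, -5), (5, -5), (6, -1), (1, -3).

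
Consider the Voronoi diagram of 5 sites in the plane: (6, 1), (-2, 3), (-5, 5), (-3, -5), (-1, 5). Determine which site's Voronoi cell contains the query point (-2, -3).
Nearest site = (-3, -5)

The Voronoi cell of site s contains exactly those query points closer to s than to any other site. Compute squared distances from q = (-2, -3) to each site:
  (-3 − -2)² + (-5 − -3)² = 5
  (-2 − -2)² + (3 − -3)² = 36
  (-1 − -2)² + (5 − -3)² = 65
  (-5 − -2)² + (5 − -3)² = 73
  (6 − -2)² + (1 − -3)² = 80
Minimum is attained by (-3, -5), so q lies in its Voronoi cell.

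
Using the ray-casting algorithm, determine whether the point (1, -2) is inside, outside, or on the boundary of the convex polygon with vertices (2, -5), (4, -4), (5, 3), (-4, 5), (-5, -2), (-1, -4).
The point (1, -2) lies strictly inside the polygon

Cast a horizontal ray to the right from the query point and count how many polygon edges it crosses (each edge strictly once or zero times, handled with the usual half-open convention). 
Parity of crossings → odd ⇒ inside.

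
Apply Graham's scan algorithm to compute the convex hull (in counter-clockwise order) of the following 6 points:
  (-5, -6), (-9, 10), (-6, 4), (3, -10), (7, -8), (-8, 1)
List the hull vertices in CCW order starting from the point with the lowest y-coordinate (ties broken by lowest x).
Hull (CCW) = [(3, -10), (7, -8), (-9, 10), (-8, 1), (-5, -6)]

Graham scan procedure:
  1. Find the pivot p₀ = point with lowest y (tie → lowest x): (3, -10).
  2. Sort the remaining points by polar angle around p₀.
  3. Walk through sorted points, maintaining a stack; pop the top while the last three entries make a non-left turn (cross product ≤ 0).
  4. Final stack is the convex hull in CCW order: (3, -10), (7, -8), (-9, 10), (-8, 1), (-5, -6).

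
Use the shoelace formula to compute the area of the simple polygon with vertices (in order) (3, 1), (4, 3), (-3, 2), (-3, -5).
Area = 55/2

Shoelace formula: Area = (1/2) |Σ_i (x_i · y_{i+1} − x_{i+1} · y_i)| (indices mod n). Compute each cross term:
  (3)(3) − (4)(1) = 5
  (4)(2) − (-3)(3) = 17
  (-3)(-5) − (-3)(2) = 21
  (-3)(1) − (3)(-5) = 12
Sum = 55, so (signed) Area = 55/2 = 55/2, |Area| = 55/2.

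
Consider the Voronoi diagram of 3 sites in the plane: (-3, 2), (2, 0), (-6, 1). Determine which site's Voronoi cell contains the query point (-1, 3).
Nearest site = (-3, 2)

The Voronoi cell of site s contains exactly those query points closer to s than to any other site. Compute squared distances from q = (-1, 3) to each site:
  (-3 − -1)² + (2 − 3)² = 5
  (2 − -1)² + (0 − 3)² = 18
  (-6 − -1)² + (1 − 3)² = 29
Minimum is attained by (-3, 2), so q lies in its Voronoi cell.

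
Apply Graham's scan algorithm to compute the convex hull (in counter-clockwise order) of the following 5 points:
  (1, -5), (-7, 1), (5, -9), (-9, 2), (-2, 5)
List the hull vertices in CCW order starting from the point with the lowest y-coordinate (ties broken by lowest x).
Hull (CCW) = [(5, -9), (-2, 5), (-9, 2)]

Graham scan procedure:
  1. Find the pivot p₀ = point with lowest y (tie → lowest x): (5, -9).
  2. Sort the remaining points by polar angle around p₀.
  3. Walk through sorted points, maintaining a stack; pop the top while the last three entries make a non-left turn (cross product ≤ 0).
  4. Final stack is the convex hull in CCW order: (5, -9), (-2, 5), (-9, 2).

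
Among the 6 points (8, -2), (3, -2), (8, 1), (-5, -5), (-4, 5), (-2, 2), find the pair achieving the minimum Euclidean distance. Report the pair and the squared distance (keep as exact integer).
Pair = ((8, -2), (8, 1)); squared distance = 9

Compute all C(6, 2) = 15 pairwise squared distances (x_i − x_j)² + (y_i − y_j)². The minimum is 9, attained by the pair ((8, -2), (8, 1)).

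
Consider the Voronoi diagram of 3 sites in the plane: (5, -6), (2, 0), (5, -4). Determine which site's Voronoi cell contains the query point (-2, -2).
Nearest site = (2, 0)

The Voronoi cell of site s contains exactly those query points closer to s than to any other site. Compute squared distances from q = (-2, -2) to each site:
  (2 − -2)² + (0 − -2)² = 20
  (5 − -2)² + (-4 − -2)² = 53
  (5 − -2)² + (-6 − -2)² = 65
Minimum is attained by (2, 0), so q lies in its Voronoi cell.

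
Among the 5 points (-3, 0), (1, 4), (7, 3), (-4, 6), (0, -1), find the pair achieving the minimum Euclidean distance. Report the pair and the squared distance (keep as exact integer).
Pair = ((-3, 0), (0, -1)); squared distance = 10

Compute all C(5, 2) = 10 pairwise squared distances (x_i − x_j)² + (y_i − y_j)². The minimum is 10, attained by the pair ((-3, 0), (0, -1)).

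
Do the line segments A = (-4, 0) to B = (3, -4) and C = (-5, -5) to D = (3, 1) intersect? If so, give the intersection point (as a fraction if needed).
Yes; intersection at (-29/37, -68/37) (t = 17/37 on AB, s = 39/74 on CD)

Parametrize AB as A + t(B − A) = (-4 + 7 t, 0 + -4 t) and CD as C + s(D − C) = (-5 + 8 s, -5 + 6 s). Solve the linear system for (t, s). Determinant = -74 ≠ 0, so a unique intersection of the containing lines exists. Solution: t = 17/37, s = 39/74 — both in [0, 1], so the segments cross. Intersection point: (-29/37, -68/37).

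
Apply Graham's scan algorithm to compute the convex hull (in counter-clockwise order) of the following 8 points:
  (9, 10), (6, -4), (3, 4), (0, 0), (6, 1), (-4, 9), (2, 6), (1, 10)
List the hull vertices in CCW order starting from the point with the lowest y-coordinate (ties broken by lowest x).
Hull (CCW) = [(6, -4), (9, 10), (1, 10), (-4, 9), (0, 0)]

Graham scan procedure:
  1. Find the pivot p₀ = point with lowest y (tie → lowest x): (6, -4).
  2. Sort the remaining points by polar angle around p₀.
  3. Walk through sorted points, maintaining a stack; pop the top while the last three entries make a non-left turn (cross product ≤ 0).
  4. Final stack is the convex hull in CCW order: (6, -4), (9, 10), (1, 10), (-4, 9), (0, 0).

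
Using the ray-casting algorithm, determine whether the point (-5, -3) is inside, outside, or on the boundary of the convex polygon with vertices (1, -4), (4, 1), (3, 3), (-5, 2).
The point (-5, -3) lies strictly outside the polygon

Cast a horizontal ray to the right from the query point and count how many polygon edges it crosses (each edge strictly once or zero times, handled with the usual half-open convention). 
Parity of crossings → even ⇒ outside.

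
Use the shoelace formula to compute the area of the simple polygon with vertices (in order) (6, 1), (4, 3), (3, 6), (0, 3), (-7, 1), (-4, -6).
Area = 137/2

Shoelace formula: Area = (1/2) |Σ_i (x_i · y_{i+1} − x_{i+1} · y_i)| (indices mod n). Compute each cross term:
  (6)(3) − (4)(1) = 14
  (4)(6) − (3)(3) = 15
  (3)(3) − (0)(6) = 9
  (0)(1) − (-7)(3) = 21
  (-7)(-6) − (-4)(1) = 46
  (-4)(1) − (6)(-6) = 32
Sum = 137, so (signed) Area = 137/2 = 137/2, |Area| = 137/2.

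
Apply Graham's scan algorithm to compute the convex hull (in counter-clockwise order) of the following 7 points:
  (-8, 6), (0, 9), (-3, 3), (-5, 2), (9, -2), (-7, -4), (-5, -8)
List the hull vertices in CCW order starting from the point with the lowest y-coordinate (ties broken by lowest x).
Hull (CCW) = [(-5, -8), (9, -2), (0, 9), (-8, 6), (-7, -4)]

Graham scan procedure:
  1. Find the pivot p₀ = point with lowest y (tie → lowest x): (-5, -8).
  2. Sort the remaining points by polar angle around p₀.
  3. Walk through sorted points, maintaining a stack; pop the top while the last three entries make a non-left turn (cross product ≤ 0).
  4. Final stack is the convex hull in CCW order: (-5, -8), (9, -2), (0, 9), (-8, 6), (-7, -4).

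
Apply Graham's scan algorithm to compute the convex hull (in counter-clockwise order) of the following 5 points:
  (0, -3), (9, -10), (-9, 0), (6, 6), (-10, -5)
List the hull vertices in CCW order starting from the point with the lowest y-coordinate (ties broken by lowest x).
Hull (CCW) = [(9, -10), (6, 6), (-9, 0), (-10, -5)]

Graham scan procedure:
  1. Find the pivot p₀ = point with lowest y (tie → lowest x): (9, -10).
  2. Sort the remaining points by polar angle around p₀.
  3. Walk through sorted points, maintaining a stack; pop the top while the last three entries make a non-left turn (cross product ≤ 0).
  4. Final stack is the convex hull in CCW order: (9, -10), (6, 6), (-9, 0), (-10, -5).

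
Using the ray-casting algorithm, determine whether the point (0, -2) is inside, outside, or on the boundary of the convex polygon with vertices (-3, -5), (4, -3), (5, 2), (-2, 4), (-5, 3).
The point (0, -2) lies strictly inside the polygon

Cast a horizontal ray to the right from the query point and count how many polygon edges it crosses (each edge strictly once or zero times, handled with the usual half-open convention). 
Parity of crossings → odd ⇒ inside.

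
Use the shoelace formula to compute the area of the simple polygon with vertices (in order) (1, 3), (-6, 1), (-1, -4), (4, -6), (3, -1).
Area = 45

Shoelace formula: Area = (1/2) |Σ_i (x_i · y_{i+1} − x_{i+1} · y_i)| (indices mod n). Compute each cross term:
  (1)(1) − (-6)(3) = 19
  (-6)(-4) − (-1)(1) = 25
  (-1)(-6) − (4)(-4) = 22
  (4)(-1) − (3)(-6) = 14
  (3)(3) − (1)(-1) = 10
Sum = 90, so (signed) Area = 90/2 = 45, |Area| = 45.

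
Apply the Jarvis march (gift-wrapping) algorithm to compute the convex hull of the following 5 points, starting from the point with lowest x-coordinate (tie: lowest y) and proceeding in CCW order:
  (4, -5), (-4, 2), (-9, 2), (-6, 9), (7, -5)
Hull (CCW) = [(-9, 2), (4, -5), (7, -5), (-6, 9)]

Jarvis march: at each step, from the current hull vertex p, select the next vertex q as the point such that every other point lies strictly to the left of (or on) the directed line p → q. (Equivalently: for every other point r, the cross product (q − p) × (r − p) ≥ 0.)
Starting point (lowest x, tie lowest y): (-9, 2). Wrap until returning to start. Resulting hull: (-9, 2), (4, -5), (7, -5), (-6, 9).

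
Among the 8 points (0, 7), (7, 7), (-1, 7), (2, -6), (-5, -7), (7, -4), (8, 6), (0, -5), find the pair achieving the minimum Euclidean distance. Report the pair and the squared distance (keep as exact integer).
Pair = ((0, 7), (-1, 7)); squared distance = 1

Compute all C(8, 2) = 28 pairwise squared distances (x_i − x_j)² + (y_i − y_j)². The minimum is 1, attained by the pair ((0, 7), (-1, 7)).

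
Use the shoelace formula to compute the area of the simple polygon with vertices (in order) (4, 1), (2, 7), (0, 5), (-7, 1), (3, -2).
Area = 93/2

Shoelace formula: Area = (1/2) |Σ_i (x_i · y_{i+1} − x_{i+1} · y_i)| (indices mod n). Compute each cross term:
  (4)(7) − (2)(1) = 26
  (2)(5) − (0)(7) = 10
  (0)(1) − (-7)(5) = 35
  (-7)(-2) − (3)(1) = 11
  (3)(1) − (4)(-2) = 11
Sum = 93, so (signed) Area = 93/2 = 93/2, |Area| = 93/2.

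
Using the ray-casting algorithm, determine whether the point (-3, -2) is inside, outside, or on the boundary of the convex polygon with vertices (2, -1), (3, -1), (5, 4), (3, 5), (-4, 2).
The point (-3, -2) lies strictly outside the polygon

Cast a horizontal ray to the right from the query point and count how many polygon edges it crosses (each edge strictly once or zero times, handled with the usual half-open convention). 
Parity of crossings → even ⇒ outside.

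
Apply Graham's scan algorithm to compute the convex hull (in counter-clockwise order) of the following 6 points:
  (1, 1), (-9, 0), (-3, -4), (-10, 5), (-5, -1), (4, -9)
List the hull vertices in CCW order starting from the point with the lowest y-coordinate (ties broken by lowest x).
Hull (CCW) = [(4, -9), (1, 1), (-10, 5), (-9, 0)]

Graham scan procedure:
  1. Find the pivot p₀ = point with lowest y (tie → lowest x): (4, -9).
  2. Sort the remaining points by polar angle around p₀.
  3. Walk through sorted points, maintaining a stack; pop the top while the last three entries make a non-left turn (cross product ≤ 0).
  4. Final stack is the convex hull in CCW order: (4, -9), (1, 1), (-10, 5), (-9, 0).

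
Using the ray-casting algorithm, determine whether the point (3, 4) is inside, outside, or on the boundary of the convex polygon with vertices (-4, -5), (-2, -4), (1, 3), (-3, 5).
The point (3, 4) lies strictly outside the polygon

Cast a horizontal ray to the right from the query point and count how many polygon edges it crosses (each edge strictly once or zero times, handled with the usual half-open convention). 
Parity of crossings → even ⇒ outside.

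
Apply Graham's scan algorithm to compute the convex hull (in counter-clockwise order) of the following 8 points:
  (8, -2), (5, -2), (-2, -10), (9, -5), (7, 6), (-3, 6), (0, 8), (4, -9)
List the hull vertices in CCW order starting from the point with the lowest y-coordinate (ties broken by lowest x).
Hull (CCW) = [(-2, -10), (4, -9), (9, -5), (7, 6), (0, 8), (-3, 6)]

Graham scan procedure:
  1. Find the pivot p₀ = point with lowest y (tie → lowest x): (-2, -10).
  2. Sort the remaining points by polar angle around p₀.
  3. Walk through sorted points, maintaining a stack; pop the top while the last three entries make a non-left turn (cross product ≤ 0).
  4. Final stack is the convex hull in CCW order: (-2, -10), (4, -9), (9, -5), (7, 6), (0, 8), (-3, 6).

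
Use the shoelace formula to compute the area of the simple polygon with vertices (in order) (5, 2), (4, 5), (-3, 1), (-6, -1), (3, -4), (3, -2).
Area = 47

Shoelace formula: Area = (1/2) |Σ_i (x_i · y_{i+1} − x_{i+1} · y_i)| (indices mod n). Compute each cross term:
  (5)(5) − (4)(2) = 17
  (4)(1) − (-3)(5) = 19
  (-3)(-1) − (-6)(1) = 9
  (-6)(-4) − (3)(-1) = 27
  (3)(-2) − (3)(-4) = 6
  (3)(2) − (5)(-2) = 16
Sum = 94, so (signed) Area = 94/2 = 47, |Area| = 47.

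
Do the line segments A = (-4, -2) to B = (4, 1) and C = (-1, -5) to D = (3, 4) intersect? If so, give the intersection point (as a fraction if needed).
Yes; intersection at (6/5, -1/20) (t = 13/20 on AB, s = 11/20 on CD)

Parametrize AB as A + t(B − A) = (-4 + 8 t, -2 + 3 t) and CD as C + s(D − C) = (-1 + 4 s, -5 + 9 s). Solve the linear system for (t, s). Determinant = -60 ≠ 0, so a unique intersection of the containing lines exists. Solution: t = 13/20, s = 11/20 — both in [0, 1], so the segments cross. Intersection point: (6/5, -1/20).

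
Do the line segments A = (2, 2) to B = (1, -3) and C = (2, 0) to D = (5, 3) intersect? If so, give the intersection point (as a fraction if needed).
No (intersection of containing lines falls outside at least one segment)

Parametrize and solve: t = 1/2, s = -1/6. At least one of these is outside [0, 1], so the segments do not intersect.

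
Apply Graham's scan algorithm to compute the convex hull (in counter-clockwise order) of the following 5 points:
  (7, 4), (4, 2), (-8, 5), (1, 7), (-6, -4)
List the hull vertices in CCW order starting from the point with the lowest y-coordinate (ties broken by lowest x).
Hull (CCW) = [(-6, -4), (4, 2), (7, 4), (1, 7), (-8, 5)]

Graham scan procedure:
  1. Find the pivot p₀ = point with lowest y (tie → lowest x): (-6, -4).
  2. Sort the remaining points by polar angle around p₀.
  3. Walk through sorted points, maintaining a stack; pop the top while the last three entries make a non-left turn (cross product ≤ 0).
  4. Final stack is the convex hull in CCW order: (-6, -4), (4, 2), (7, 4), (1, 7), (-8, 5).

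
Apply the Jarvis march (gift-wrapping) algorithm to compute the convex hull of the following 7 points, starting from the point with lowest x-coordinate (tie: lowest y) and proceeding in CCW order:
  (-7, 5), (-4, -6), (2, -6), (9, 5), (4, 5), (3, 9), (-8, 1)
Hull (CCW) = [(-8, 1), (-4, -6), (2, -6), (9, 5), (3, 9), (-7, 5)]

Jarvis march: at each step, from the current hull vertex p, select the next vertex q as the point such that every other point lies strictly to the left of (or on) the directed line p → q. (Equivalently: for every other point r, the cross product (q − p) × (r − p) ≥ 0.)
Starting point (lowest x, tie lowest y): (-8, 1). Wrap until returning to start. Resulting hull: (-8, 1), (-4, -6), (2, -6), (9, 5), (3, 9), (-7, 5).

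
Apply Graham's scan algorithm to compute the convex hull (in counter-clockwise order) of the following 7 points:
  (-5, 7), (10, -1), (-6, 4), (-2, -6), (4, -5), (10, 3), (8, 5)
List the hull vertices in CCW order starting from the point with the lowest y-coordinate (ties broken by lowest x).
Hull (CCW) = [(-2, -6), (4, -5), (10, -1), (10, 3), (8, 5), (-5, 7), (-6, 4)]

Graham scan procedure:
  1. Find the pivot p₀ = point with lowest y (tie → lowest x): (-2, -6).
  2. Sort the remaining points by polar angle around p₀.
  3. Walk through sorted points, maintaining a stack; pop the top while the last three entries make a non-left turn (cross product ≤ 0).
  4. Final stack is the convex hull in CCW order: (-2, -6), (4, -5), (10, -1), (10, 3), (8, 5), (-5, 7), (-6, 4).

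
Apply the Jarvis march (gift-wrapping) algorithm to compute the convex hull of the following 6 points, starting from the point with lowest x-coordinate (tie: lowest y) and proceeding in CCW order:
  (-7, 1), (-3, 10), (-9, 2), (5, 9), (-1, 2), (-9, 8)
Hull (CCW) = [(-9, 2), (-7, 1), (-1, 2), (5, 9), (-3, 10), (-9, 8)]

Jarvis march: at each step, from the current hull vertex p, select the next vertex q as the point such that every other point lies strictly to the left of (or on) the directed line p → q. (Equivalently: for every other point r, the cross product (q − p) × (r − p) ≥ 0.)
Starting point (lowest x, tie lowest y): (-9, 2). Wrap until returning to start. Resulting hull: (-9, 2), (-7, 1), (-1, 2), (5, 9), (-3, 10), (-9, 8).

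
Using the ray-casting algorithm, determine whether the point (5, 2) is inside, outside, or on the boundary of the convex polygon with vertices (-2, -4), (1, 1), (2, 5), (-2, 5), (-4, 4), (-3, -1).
The point (5, 2) lies strictly outside the polygon

Cast a horizontal ray to the right from the query point and count how many polygon edges it crosses (each edge strictly once or zero times, handled with the usual half-open convention). 
Parity of crossings → even ⇒ outside.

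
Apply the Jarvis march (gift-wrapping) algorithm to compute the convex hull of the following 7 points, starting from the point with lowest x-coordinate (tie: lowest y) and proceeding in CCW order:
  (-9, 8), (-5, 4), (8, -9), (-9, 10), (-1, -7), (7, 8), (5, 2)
Hull (CCW) = [(-9, 8), (-1, -7), (8, -9), (7, 8), (-9, 10)]

Jarvis march: at each step, from the current hull vertex p, select the next vertex q as the point such that every other point lies strictly to the left of (or on) the directed line p → q. (Equivalently: for every other point r, the cross product (q − p) × (r − p) ≥ 0.)
Starting point (lowest x, tie lowest y): (-9, 8). Wrap until returning to start. Resulting hull: (-9, 8), (-1, -7), (8, -9), (7, 8), (-9, 10).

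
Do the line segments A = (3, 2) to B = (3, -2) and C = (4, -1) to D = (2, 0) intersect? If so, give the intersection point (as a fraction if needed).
Yes; intersection at (3, -1/2) (t = 5/8 on AB, s = 1/2 on CD)

Parametrize AB as A + t(B − A) = (3 + 0 t, 2 + -4 t) and CD as C + s(D − C) = (4 + -2 s, -1 + 1 s). Solve the linear system for (t, s). Determinant = 8 ≠ 0, so a unique intersection of the containing lines exists. Solution: t = 5/8, s = 1/2 — both in [0, 1], so the segments cross. Intersection point: (3, -1/2).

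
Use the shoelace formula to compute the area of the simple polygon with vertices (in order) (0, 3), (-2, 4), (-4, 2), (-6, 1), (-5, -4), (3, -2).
Area = 43

Shoelace formula: Area = (1/2) |Σ_i (x_i · y_{i+1} − x_{i+1} · y_i)| (indices mod n). Compute each cross term:
  (0)(4) − (-2)(3) = 6
  (-2)(2) − (-4)(4) = 12
  (-4)(1) − (-6)(2) = 8
  (-6)(-4) − (-5)(1) = 29
  (-5)(-2) − (3)(-4) = 22
  (3)(3) − (0)(-2) = 9
Sum = 86, so (signed) Area = 86/2 = 43, |Area| = 43.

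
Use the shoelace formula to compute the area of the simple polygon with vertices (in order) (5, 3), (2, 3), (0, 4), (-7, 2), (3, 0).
Area = 24

Shoelace formula: Area = (1/2) |Σ_i (x_i · y_{i+1} − x_{i+1} · y_i)| (indices mod n). Compute each cross term:
  (5)(3) − (2)(3) = 9
  (2)(4) − (0)(3) = 8
  (0)(2) − (-7)(4) = 28
  (-7)(0) − (3)(2) = -6
  (3)(3) − (5)(0) = 9
Sum = 48, so (signed) Area = 48/2 = 24, |Area| = 24.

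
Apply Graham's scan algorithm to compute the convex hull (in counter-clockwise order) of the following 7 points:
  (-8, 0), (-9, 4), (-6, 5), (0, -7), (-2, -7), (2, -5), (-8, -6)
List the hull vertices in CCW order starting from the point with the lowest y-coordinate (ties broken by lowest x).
Hull (CCW) = [(-2, -7), (0, -7), (2, -5), (-6, 5), (-9, 4), (-8, -6)]

Graham scan procedure:
  1. Find the pivot p₀ = point with lowest y (tie → lowest x): (-2, -7).
  2. Sort the remaining points by polar angle around p₀.
  3. Walk through sorted points, maintaining a stack; pop the top while the last three entries make a non-left turn (cross product ≤ 0).
  4. Final stack is the convex hull in CCW order: (-2, -7), (0, -7), (2, -5), (-6, 5), (-9, 4), (-8, -6).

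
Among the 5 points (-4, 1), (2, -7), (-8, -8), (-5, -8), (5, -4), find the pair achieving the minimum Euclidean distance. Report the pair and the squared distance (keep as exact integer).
Pair = ((-8, -8), (-5, -8)); squared distance = 9

Compute all C(5, 2) = 10 pairwise squared distances (x_i − x_j)² + (y_i − y_j)². The minimum is 9, attained by the pair ((-8, -8), (-5, -8)).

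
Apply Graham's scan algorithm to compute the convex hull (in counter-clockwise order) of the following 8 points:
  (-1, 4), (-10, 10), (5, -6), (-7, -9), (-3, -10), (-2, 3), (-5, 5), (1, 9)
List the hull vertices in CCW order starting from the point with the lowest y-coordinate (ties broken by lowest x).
Hull (CCW) = [(-3, -10), (5, -6), (1, 9), (-10, 10), (-7, -9)]

Graham scan procedure:
  1. Find the pivot p₀ = point with lowest y (tie → lowest x): (-3, -10).
  2. Sort the remaining points by polar angle around p₀.
  3. Walk through sorted points, maintaining a stack; pop the top while the last three entries make a non-left turn (cross product ≤ 0).
  4. Final stack is the convex hull in CCW order: (-3, -10), (5, -6), (1, 9), (-10, 10), (-7, -9).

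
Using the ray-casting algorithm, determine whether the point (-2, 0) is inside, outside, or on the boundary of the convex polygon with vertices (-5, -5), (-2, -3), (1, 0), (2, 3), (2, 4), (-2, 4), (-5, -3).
The point (-2, 0) lies strictly inside the polygon

Cast a horizontal ray to the right from the query point and count how many polygon edges it crosses (each edge strictly once or zero times, handled with the usual half-open convention). 
Parity of crossings → odd ⇒ inside.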